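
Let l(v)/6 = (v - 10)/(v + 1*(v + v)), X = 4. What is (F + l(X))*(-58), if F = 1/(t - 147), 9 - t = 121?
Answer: 45124/259 ≈ 174.22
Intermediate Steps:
t = -112 (t = 9 - 1*121 = 9 - 121 = -112)
F = -1/259 (F = 1/(-112 - 147) = 1/(-259) = -1/259 ≈ -0.0038610)
l(v) = 2*(-10 + v)/v (l(v) = 6*((v - 10)/(v + 1*(v + v))) = 6*((-10 + v)/(v + 1*(2*v))) = 6*((-10 + v)/(v + 2*v)) = 6*((-10 + v)/((3*v))) = 6*((-10 + v)*(1/(3*v))) = 6*((-10 + v)/(3*v)) = 2*(-10 + v)/v)
(F + l(X))*(-58) = (-1/259 + (2 - 20/4))*(-58) = (-1/259 + (2 - 20*¼))*(-58) = (-1/259 + (2 - 5))*(-58) = (-1/259 - 3)*(-58) = -778/259*(-58) = 45124/259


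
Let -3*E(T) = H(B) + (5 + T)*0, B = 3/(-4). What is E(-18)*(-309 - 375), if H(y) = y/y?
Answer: 228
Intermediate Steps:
B = -¾ (B = 3*(-¼) = -¾ ≈ -0.75000)
H(y) = 1
E(T) = -⅓ (E(T) = -(1 + (5 + T)*0)/3 = -(1 + 0)/3 = -⅓*1 = -⅓)
E(-18)*(-309 - 375) = -(-309 - 375)/3 = -⅓*(-684) = 228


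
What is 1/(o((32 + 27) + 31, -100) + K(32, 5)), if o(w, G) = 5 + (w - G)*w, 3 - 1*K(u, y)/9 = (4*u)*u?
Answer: -1/19732 ≈ -5.0679e-5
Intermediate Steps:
K(u, y) = 27 - 36*u**2 (K(u, y) = 27 - 9*4*u*u = 27 - 36*u**2)
o(w, G) = 5 + w*(w - G)
1/(o((32 + 27) + 31, -100) + K(32, 5)) = 1/((5 + ((32 + 27) + 31)**2 - 1*(-100)*((32 + 27) + 31)) + (27 - 36*32**2)) = 1/((5 + (59 + 31)**2 - 1*(-100)*(59 + 31)) + (27 - 36*1024)) = 1/((5 + 90**2 - 1*(-100)*90) + (27 - 36864)) = 1/((5 + 8100 + 9000) - 36837) = 1/(17105 - 36837) = 1/(-19732) = -1/19732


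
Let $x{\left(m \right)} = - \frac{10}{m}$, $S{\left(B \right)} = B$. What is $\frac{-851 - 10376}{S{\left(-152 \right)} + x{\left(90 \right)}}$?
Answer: $\frac{101043}{1369} \approx 73.808$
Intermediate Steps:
$\frac{-851 - 10376}{S{\left(-152 \right)} + x{\left(90 \right)}} = \frac{-851 - 10376}{-152 - \frac{10}{90}} = - \frac{11227}{-152 - \frac{1}{9}} = - \frac{11227}{- \frac{1369}{9}} = \left(-11227\right) \left(- \frac{9}{1369}\right) = \frac{101043}{1369}$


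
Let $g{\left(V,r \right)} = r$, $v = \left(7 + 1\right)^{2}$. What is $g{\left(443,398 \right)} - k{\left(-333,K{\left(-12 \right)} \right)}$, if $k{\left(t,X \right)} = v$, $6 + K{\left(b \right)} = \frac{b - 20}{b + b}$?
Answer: $334$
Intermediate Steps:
$v = 64$ ($v = 8^{2} = 64$)
$K{\left(b \right)} = -6 + \frac{-20 + b}{2 b}$ ($K{\left(b \right)} = -6 + \frac{b - 20}{b + b} = -6 + \frac{-20 + b}{2 b}$)
$k{\left(t,X \right)} = 64$
$g{\left(443,398 \right)} - k{\left(-333,K{\left(-12 \right)} \right)} = 398 - 64 = 334$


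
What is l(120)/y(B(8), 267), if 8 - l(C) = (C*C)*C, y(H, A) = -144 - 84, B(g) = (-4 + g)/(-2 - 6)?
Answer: 431998/57 ≈ 7578.9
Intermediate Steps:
B(g) = ½ - g/8 (B(g) = (-4 + g)/(-8) = (-4 + g)*(-⅛) = ½ - g/8)
y(H, A) = -228
l(C) = 8 - C³ (l(C) = 8 - C*C*C = 8 - C²*C = 8 - C³)
l(120)/y(B(8), 267) = (8 - 1*120³)/(-228) = (8 - 1*1728000)*(-1/228) = (8 - 1728000)*(-1/228) = -1727992*(-1/228) = 431998/57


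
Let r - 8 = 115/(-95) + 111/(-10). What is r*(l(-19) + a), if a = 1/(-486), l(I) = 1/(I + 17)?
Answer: 5551/2565 ≈ 2.1641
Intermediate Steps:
l(I) = 1/(17 + I)
r = -819/190 (r = 8 + (115/(-95) + 111/(-10)) = 8 + (115*(-1/95) + 111*(-1/10)) = 8 + (-23/19 - 111/10) = 8 - 2339/190 = -819/190 ≈ -4.3105)
a = -1/486 ≈ -0.0020576
r*(l(-19) + a) = -819*(1/(17 - 19) - 1/486)/190 = -819*(1/(-2) - 1/486)/190 = -819*(-1/2 - 1/486)/190 = -819/190*(-122/243) = 5551/2565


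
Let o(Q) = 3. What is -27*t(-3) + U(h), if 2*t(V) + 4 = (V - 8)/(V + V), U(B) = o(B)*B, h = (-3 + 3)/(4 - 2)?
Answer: 117/4 ≈ 29.250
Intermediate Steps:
h = 0 (h = 0/2 = 0*(½) = 0)
U(B) = 3*B
t(V) = -2 + (-8 + V)/(4*V) (t(V) = -2 + ((V - 8)/(V + V))/2 = -2 + ((-8 + V)/((2*V)))/2 = -2 + ((-8 + V)*(1/(2*V)))/2 = -2 + ((-8 + V)/(2*V))/2 = -2 + (-8 + V)/(4*V))
-27*t(-3) + U(h) = -27*(-7/4 - 2/(-3)) + 3*0 = -27*(-7/4 - 2*(-⅓)) + 0 = -27*(-7/4 + ⅔) + 0 = -27*(-13/12) + 0 = 117/4 + 0 = 117/4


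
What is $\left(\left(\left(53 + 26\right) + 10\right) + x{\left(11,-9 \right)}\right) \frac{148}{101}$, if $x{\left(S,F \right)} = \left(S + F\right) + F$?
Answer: $\frac{12136}{101} \approx 120.16$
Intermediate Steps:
$x{\left(S,F \right)} = S + 2 F$ ($x{\left(S,F \right)} = \left(F + S\right) + F = S + 2 F$)
$\left(\left(\left(53 + 26\right) + 10\right) + x{\left(11,-9 \right)}\right) \frac{148}{101} = \left(\left(\left(53 + 26\right) + 10\right) + \left(11 + 2 \left(-9\right)\right)\right) \frac{148}{101} = \left(\left(79 + 10\right) + \left(11 - 18\right)\right) 148 \cdot \frac{1}{101} = \left(89 - 7\right) \frac{148}{101} = 82 \cdot \frac{148}{101} = \frac{12136}{101}$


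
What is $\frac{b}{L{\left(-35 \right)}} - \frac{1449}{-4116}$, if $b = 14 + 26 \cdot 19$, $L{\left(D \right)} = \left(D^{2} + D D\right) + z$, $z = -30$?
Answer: $\frac{66637}{118580} \approx 0.56196$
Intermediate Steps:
$L{\left(D \right)} = -30 + 2 D^{2}$ ($L{\left(D \right)} = \left(D^{2} + D D\right) - 30 = \left(D^{2} + D^{2}\right) - 30 = 2 D^{2} - 30 = -30 + 2 D^{2}$)
$b = 508$ ($b = 14 + 494 = 508$)
$\frac{b}{L{\left(-35 \right)}} - \frac{1449}{-4116} = \frac{508}{-30 + 2 \left(-35\right)^{2}} - \frac{1449}{-4116} = \frac{508}{-30 + 2 \cdot 1225} - - \frac{69}{196} = \frac{508}{-30 + 2450} + \frac{69}{196} = \frac{508}{2420} + \frac{69}{196} = 508 \cdot \frac{1}{2420} + \frac{69}{196} = \frac{127}{605} + \frac{69}{196} = \frac{66637}{118580}$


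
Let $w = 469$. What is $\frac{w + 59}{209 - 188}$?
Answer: $\frac{176}{7} \approx 25.143$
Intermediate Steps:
$\frac{w + 59}{209 - 188} = \frac{469 + 59}{209 - 188} = \frac{528}{21} = 528 \cdot \frac{1}{21} = \frac{176}{7}$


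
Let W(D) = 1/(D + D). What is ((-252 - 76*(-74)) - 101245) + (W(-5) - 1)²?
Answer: -9587179/100 ≈ -95872.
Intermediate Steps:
W(D) = 1/(2*D)
((-252 - 76*(-74)) - 101245) + (W(-5) - 1)² = ((-252 - 76*(-74)) - 101245) + ((½)/(-5) - 1)² = ((-252 + 5624) - 101245) + ((½)*(-⅕) - 1)² = (5372 - 101245) + (-⅒ - 1)² = -95873 + (-11/10)² = -95873 + 121/100 = -9587179/100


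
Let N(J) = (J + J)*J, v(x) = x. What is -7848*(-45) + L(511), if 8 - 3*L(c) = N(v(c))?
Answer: 179082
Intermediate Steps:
N(J) = 2*J² (N(J) = (2*J)*J = 2*J²)
L(c) = 8/3 - 2*c²/3
-7848*(-45) + L(511) = -7848*(-45) + (8/3 - ⅔*511²) = 353160 + (8/3 - ⅔*261121) = 353160 + (8/3 - 522242/3) = 353160 - 174078 = 179082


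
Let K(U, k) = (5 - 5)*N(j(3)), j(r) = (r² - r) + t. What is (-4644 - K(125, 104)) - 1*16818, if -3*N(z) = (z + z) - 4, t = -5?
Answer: -21462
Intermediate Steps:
j(r) = -5 + r² - r (j(r) = (r² - r) - 5 = -5 + r² - r)
N(z) = 4/3 - 2*z/3 (N(z) = -((z + z) - 4)/3 = -(2*z - 4)/3 = -(-4 + 2*z)/3 = 4/3 - 2*z/3)
K(U, k) = 0 (K(U, k) = (5 - 5)*(4/3 - 2*(-5 + 3² - 1*3)/3) = 0*(4/3 - 2*(-5 + 9 - 3)/3) = 0*(4/3 - ⅔*1) = 0*(4/3 - ⅔) = 0*(⅔) = 0)
(-4644 - K(125, 104)) - 1*16818 = (-4644 - 1*0) - 1*16818 = (-4644 + 0) - 16818 = -4644 - 16818 = -21462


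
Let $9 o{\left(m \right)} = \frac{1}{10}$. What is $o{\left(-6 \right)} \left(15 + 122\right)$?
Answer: $\frac{137}{90} \approx 1.5222$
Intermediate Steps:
$o{\left(m \right)} = \frac{1}{90}$ ($o{\left(m \right)} = \frac{1}{9 \cdot 10} = \frac{1}{9} \cdot \frac{1}{10} = \frac{1}{90}$)
$o{\left(-6 \right)} \left(15 + 122\right) = \frac{15 + 122}{90} = \frac{1}{90} \cdot 137 = \frac{137}{90}$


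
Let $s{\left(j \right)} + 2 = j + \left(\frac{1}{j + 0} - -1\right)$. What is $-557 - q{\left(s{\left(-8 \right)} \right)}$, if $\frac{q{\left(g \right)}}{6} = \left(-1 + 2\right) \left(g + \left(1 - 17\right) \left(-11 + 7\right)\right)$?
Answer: $- \frac{3545}{4} \approx -886.25$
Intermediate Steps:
$s{\left(j \right)} = -1 + j + \frac{1}{j}$ ($s{\left(j \right)} = -2 + \left(j + \left(\frac{1}{j + 0} - -1\right)\right) = -2 + \left(j + \left(\frac{1}{j} + 1\right)\right) = -2 + \left(j + \left(1 + \frac{1}{j}\right)\right) = -2 + \left(1 + j + \frac{1}{j}\right) = -1 + j + \frac{1}{j}$)
$q{\left(g \right)} = 384 + 6 g$ ($q{\left(g \right)} = 6 \left(-1 + 2\right) \left(g + \left(1 - 17\right) \left(-11 + 7\right)\right) = 6 \cdot 1 \left(g - -64\right) = 6 \cdot 1 \left(g + 64\right) = 6 \cdot 1 \left(64 + g\right) = 6 \left(64 + g\right) = 384 + 6 g$)
$-557 - q{\left(s{\left(-8 \right)} \right)} = -557 - \left(384 + 6 \left(-1 - 8 + \frac{1}{-8}\right)\right) = -557 - \left(384 + 6 \left(-1 - 8 - \frac{1}{8}\right)\right) = -557 - \left(384 + 6 \left(- \frac{73}{8}\right)\right) = -557 - \left(384 - \frac{219}{4}\right) = -557 - \frac{1317}{4} = - \frac{3545}{4}$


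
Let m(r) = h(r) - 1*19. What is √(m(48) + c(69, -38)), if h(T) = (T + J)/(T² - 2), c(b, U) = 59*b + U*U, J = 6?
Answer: √7281137373/1151 ≈ 74.135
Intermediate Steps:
c(b, U) = U² + 59*b (c(b, U) = 59*b + U² = U² + 59*b)
h(T) = (6 + T)/(-2 + T²) (h(T) = (T + 6)/(T² - 2) = (6 + T)/(-2 + T²))
m(r) = -19 + (6 + r)/(-2 + r²) (m(r) = (6 + r)/(-2 + r²) - 1*19 = (6 + r)/(-2 + r²) - 19 = -19 + (6 + r)/(-2 + r²))
√(m(48) + c(69, -38)) = √((44 + 48 - 19*48²)/(-2 + 48²) + ((-38)² + 59*69)) = √((44 + 48 - 19*2304)/(-2 + 2304) + (1444 + 4071)) = √((44 + 48 - 43776)/2302 + 5515) = √((1/2302)*(-43684) + 5515) = √(-21842/1151 + 5515) = √(6325923/1151) = √7281137373/1151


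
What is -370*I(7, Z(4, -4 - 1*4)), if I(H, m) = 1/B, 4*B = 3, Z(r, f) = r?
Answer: -1480/3 ≈ -493.33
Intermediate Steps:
B = ¾ (B = (¼)*3 = ¾ ≈ 0.75000)
I(H, m) = 4/3 (I(H, m) = 1/(¾) = 4/3)
-370*I(7, Z(4, -4 - 1*4)) = -370*4/3 = -1480/3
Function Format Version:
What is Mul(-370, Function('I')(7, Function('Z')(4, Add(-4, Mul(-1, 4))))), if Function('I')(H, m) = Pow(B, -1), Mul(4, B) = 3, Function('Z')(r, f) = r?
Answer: Rational(-1480, 3) ≈ -493.33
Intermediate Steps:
B = Rational(3, 4) (B = Mul(Rational(1, 4), 3) = Rational(3, 4) ≈ 0.75000)
Function('I')(H, m) = Rational(4, 3) (Function('I')(H, m) = Pow(Rational(3, 4), -1) = Rational(4, 3))
Mul(-370, Function('I')(7, Function('Z')(4, Add(-4, Mul(-1, 4))))) = Mul(-370, Rational(4, 3)) = Rational(-1480, 3)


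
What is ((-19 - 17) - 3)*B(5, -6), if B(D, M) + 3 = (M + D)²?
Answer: 78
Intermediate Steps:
B(D, M) = -3 + (D + M)² (B(D, M) = -3 + (M + D)² = -3 + (D + M)²)
((-19 - 17) - 3)*B(5, -6) = ((-19 - 17) - 3)*(-3 + (5 - 6)²) = (-36 - 3)*(-3 + (-1)²) = -39*(-3 + 1) = -39*(-2) = 78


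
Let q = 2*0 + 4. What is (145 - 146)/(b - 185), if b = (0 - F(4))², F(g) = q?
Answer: 1/169 ≈ 0.0059172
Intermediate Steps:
q = 4 (q = 0 + 4 = 4)
F(g) = 4
b = 16 (b = (0 - 1*4)² = (0 - 4)² = (-4)² = 16)
(145 - 146)/(b - 185) = (145 - 146)/(16 - 185) = -1/(-169) = -1*(-1/169) = 1/169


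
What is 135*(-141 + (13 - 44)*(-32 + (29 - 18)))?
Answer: 68850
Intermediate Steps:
135*(-141 + (13 - 44)*(-32 + (29 - 18))) = 135*(-141 - 31*(-32 + 11)) = 135*(-141 - 31*(-21)) = 135*(-141 + 651) = 135*510 = 68850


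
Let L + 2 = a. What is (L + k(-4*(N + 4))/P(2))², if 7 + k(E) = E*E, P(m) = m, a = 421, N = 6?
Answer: 5909761/4 ≈ 1.4774e+6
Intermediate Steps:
k(E) = -7 + E² (k(E) = -7 + E*E = -7 + E²)
L = 419 (L = -2 + 421 = 419)
(L + k(-4*(N + 4))/P(2))² = (419 + (-7 + (-4*(6 + 4))²)/2)² = (419 + (-7 + (-4*10)²)*(½))² = (419 + (-7 + (-40)²)*(½))² = (419 + (-7 + 1600)*(½))² = (419 + 1593*(½))² = (419 + 1593/2)² = (2431/2)² = 5909761/4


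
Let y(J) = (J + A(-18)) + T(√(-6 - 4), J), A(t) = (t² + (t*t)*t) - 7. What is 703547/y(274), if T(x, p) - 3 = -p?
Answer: -54119/424 ≈ -127.64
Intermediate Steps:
T(x, p) = 3 - p
A(t) = -7 + t² + t³ (A(t) = (t² + t²*t) - 7 = (t² + t³) - 7 = -7 + t² + t³)
y(J) = -5512 (y(J) = (J + (-7 + (-18)² + (-18)³)) + (3 - J) = (J + (-7 + 324 - 5832)) + (3 - J) = (J - 5515) + (3 - J) = (-5515 + J) + (3 - J) = -5512)
703547/y(274) = 703547/(-5512) = 703547*(-1/5512) = -54119/424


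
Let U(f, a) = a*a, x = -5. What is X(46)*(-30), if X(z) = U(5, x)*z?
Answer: -34500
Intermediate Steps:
U(f, a) = a**2
X(z) = 25*z (X(z) = (-5)**2*z = 25*z)
X(46)*(-30) = (25*46)*(-30) = 1150*(-30) = -34500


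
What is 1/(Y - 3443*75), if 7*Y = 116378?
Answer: -7/1691197 ≈ -4.1391e-6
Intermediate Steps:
Y = 116378/7 (Y = (⅐)*116378 = 116378/7 ≈ 16625.)
1/(Y - 3443*75) = 1/(116378/7 - 3443*75) = 1/(116378/7 - 258225) = 1/(-1691197/7) = -7/1691197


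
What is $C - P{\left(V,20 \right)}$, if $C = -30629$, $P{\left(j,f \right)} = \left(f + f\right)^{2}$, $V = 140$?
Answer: $-32229$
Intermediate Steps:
$P{\left(j,f \right)} = 4 f^{2}$ ($P{\left(j,f \right)} = \left(2 f\right)^{2} = 4 f^{2}$)
$C - P{\left(V,20 \right)} = -30629 - 4 \cdot 20^{2} = -30629 - 4 \cdot 400 = -30629 - 1600 = -32229$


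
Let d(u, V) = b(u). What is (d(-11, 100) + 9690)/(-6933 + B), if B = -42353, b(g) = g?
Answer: -9679/49286 ≈ -0.19638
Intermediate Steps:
d(u, V) = u
(d(-11, 100) + 9690)/(-6933 + B) = (-11 + 9690)/(-6933 - 42353) = 9679/(-49286) = 9679*(-1/49286) = -9679/49286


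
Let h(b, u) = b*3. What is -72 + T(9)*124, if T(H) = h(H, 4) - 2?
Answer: 3028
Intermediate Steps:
h(b, u) = 3*b
T(H) = -2 + 3*H (T(H) = 3*H - 2 = -2 + 3*H)
-72 + T(9)*124 = -72 + (-2 + 3*9)*124 = -72 + (-2 + 27)*124 = -72 + 25*124 = -72 + 3100 = 3028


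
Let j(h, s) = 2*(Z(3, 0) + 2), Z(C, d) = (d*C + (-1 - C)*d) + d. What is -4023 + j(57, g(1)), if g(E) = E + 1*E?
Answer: -4019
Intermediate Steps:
Z(C, d) = d + C*d + d*(-1 - C) (Z(C, d) = (C*d + d*(-1 - C)) + d = d + C*d + d*(-1 - C))
g(E) = 2*E (g(E) = E + E = 2*E)
j(h, s) = 4 (j(h, s) = 2*(0 + 2) = 2*2 = 4)
-4023 + j(57, g(1)) = -4023 + 4 = -4019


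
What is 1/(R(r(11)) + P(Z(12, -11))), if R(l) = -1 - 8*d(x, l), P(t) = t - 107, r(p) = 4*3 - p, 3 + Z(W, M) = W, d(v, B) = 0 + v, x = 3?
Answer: -1/123 ≈ -0.0081301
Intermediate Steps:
d(v, B) = v
Z(W, M) = -3 + W
r(p) = 12 - p
P(t) = -107 + t
R(l) = -25 (R(l) = -1 - 8*3 = -1 - 24 = -25)
1/(R(r(11)) + P(Z(12, -11))) = 1/(-25 + (-107 + (-3 + 12))) = 1/(-25 + (-107 + 9)) = 1/(-25 - 98) = 1/(-123) = -1/123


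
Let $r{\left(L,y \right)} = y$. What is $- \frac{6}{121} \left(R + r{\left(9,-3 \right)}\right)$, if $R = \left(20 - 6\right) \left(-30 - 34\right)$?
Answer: $\frac{5394}{121} \approx 44.578$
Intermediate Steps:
$R = -896$ ($R = 14 \left(-64\right) = -896$)
$- \frac{6}{121} \left(R + r{\left(9,-3 \right)}\right) = - \frac{6}{121} \left(-896 - 3\right) = \left(-6\right) \frac{1}{121} \left(-899\right) = \left(- \frac{6}{121}\right) \left(-899\right) = \frac{5394}{121}$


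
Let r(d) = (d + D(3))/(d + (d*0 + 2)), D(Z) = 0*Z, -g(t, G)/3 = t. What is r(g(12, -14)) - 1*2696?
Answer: -45814/17 ≈ -2694.9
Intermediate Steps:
g(t, G) = -3*t
D(Z) = 0
r(d) = d/(2 + d) (r(d) = (d + 0)/(d + (d*0 + 2)) = d/(d + (0 + 2)) = d/(d + 2) = d/(2 + d))
r(g(12, -14)) - 1*2696 = (-3*12)/(2 - 3*12) - 1*2696 = -36/(2 - 36) - 2696 = -36/(-34) - 2696 = -36*(-1/34) - 2696 = 18/17 - 2696 = -45814/17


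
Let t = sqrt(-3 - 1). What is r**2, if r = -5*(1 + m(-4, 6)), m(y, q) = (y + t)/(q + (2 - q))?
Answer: -50*I ≈ -50.0*I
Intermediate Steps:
t = 2*I (t = sqrt(-4) = 2*I ≈ 2.0*I)
m(y, q) = I + y/2 (m(y, q) = (y + 2*I)/(q + (2 - q)) = (y + 2*I)/2 = (y + 2*I)*(1/2) = I + y/2)
r = 5 - 5*I (r = -5*(1 + (I + (1/2)*(-4))) = -5*(1 + (I - 2)) = -5*(1 + (-2 + I)) = -5*(-1 + I) = 5 - 5*I ≈ 5.0 - 5.0*I)
r**2 = (5 - 5*I)**2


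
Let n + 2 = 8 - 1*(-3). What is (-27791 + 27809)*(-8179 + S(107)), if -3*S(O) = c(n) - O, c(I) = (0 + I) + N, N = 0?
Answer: -146634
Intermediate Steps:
n = 9 (n = -2 + (8 - 1*(-3)) = -2 + (8 + 3) = -2 + 11 = 9)
c(I) = I (c(I) = (0 + I) + 0 = I + 0 = I)
S(O) = -3 + O/3 (S(O) = -(9 - O)/3 = -3 + O/3)
(-27791 + 27809)*(-8179 + S(107)) = (-27791 + 27809)*(-8179 + (-3 + (⅓)*107)) = 18*(-8179 + (-3 + 107/3)) = 18*(-8179 + 98/3) = 18*(-24439/3) = -146634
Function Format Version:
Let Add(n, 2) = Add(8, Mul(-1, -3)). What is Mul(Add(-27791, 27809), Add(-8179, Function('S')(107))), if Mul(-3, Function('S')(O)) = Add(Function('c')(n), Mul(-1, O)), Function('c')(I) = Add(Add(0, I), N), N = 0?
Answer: -146634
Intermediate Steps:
n = 9 (n = Add(-2, Add(8, Mul(-1, -3))) = Add(-2, Add(8, 3)) = Add(-2, 11) = 9)
Function('c')(I) = I (Function('c')(I) = Add(Add(0, I), 0) = Add(I, 0) = I)
Function('S')(O) = Add(-3, Mul(Rational(1, 3), O)) (Function('S')(O) = Mul(Rational(-1, 3), Add(9, Mul(-1, O))) = Add(-3, Mul(Rational(1, 3), O)))
Mul(Add(-27791, 27809), Add(-8179, Function('S')(107))) = Mul(Add(-27791, 27809), Add(-8179, Add(-3, Mul(Rational(1, 3), 107)))) = Mul(18, Add(-8179, Add(-3, Rational(107, 3)))) = Mul(18, Add(-8179, Rational(98, 3))) = Mul(18, Rational(-24439, 3)) = -146634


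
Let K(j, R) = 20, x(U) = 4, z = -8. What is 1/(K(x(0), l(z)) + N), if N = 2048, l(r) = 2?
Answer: 1/2068 ≈ 0.00048356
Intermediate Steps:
1/(K(x(0), l(z)) + N) = 1/(20 + 2048) = 1/2068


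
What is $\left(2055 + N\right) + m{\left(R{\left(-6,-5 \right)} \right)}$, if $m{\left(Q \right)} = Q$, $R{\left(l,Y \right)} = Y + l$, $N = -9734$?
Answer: $-7690$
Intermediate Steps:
$\left(2055 + N\right) + m{\left(R{\left(-6,-5 \right)} \right)} = \left(2055 - 9734\right) - 11 = -7679 - 11 = -7690$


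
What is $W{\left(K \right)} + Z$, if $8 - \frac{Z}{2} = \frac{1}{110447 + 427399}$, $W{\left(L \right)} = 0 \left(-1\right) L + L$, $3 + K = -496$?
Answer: $- \frac{129889810}{268923} \approx -483.0$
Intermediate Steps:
$K = -499$ ($K = -3 - 496 = -499$)
$W{\left(L \right)} = L$ ($W{\left(L \right)} = 0 L + L = 0 + L = L$)
$Z = \frac{4302767}{268923}$ ($Z = 16 - \frac{2}{110447 + 427399} = 16 - \frac{2}{537846} = 16 - \frac{1}{268923} = \frac{4302767}{268923} \approx 16.0$)
$W{\left(K \right)} + Z = -499 + \frac{4302767}{268923} = - \frac{129889810}{268923}$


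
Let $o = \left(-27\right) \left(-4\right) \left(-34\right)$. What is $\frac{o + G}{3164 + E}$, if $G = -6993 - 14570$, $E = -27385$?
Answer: $\frac{25235}{24221} \approx 1.0419$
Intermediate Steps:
$G = -21563$ ($G = -6993 - 14570 = -21563$)
$o = -3672$ ($o = 108 \left(-34\right) = -3672$)
$\frac{o + G}{3164 + E} = \frac{-3672 - 21563}{3164 - 27385} = - \frac{25235}{-24221} = \left(-25235\right) \left(- \frac{1}{24221}\right) = \frac{25235}{24221}$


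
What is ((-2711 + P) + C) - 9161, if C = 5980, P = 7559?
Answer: 1667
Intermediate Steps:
((-2711 + P) + C) - 9161 = ((-2711 + 7559) + 5980) - 9161 = (4848 + 5980) - 9161 = 10828 - 9161 = 1667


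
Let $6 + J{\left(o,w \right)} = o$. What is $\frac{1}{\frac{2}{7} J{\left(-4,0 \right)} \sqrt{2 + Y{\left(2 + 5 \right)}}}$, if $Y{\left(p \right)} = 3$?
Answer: $- \frac{7 \sqrt{5}}{100} \approx -0.15652$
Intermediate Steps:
$J{\left(o,w \right)} = -6 + o$
$\frac{1}{\frac{2}{7} J{\left(-4,0 \right)} \sqrt{2 + Y{\left(2 + 5 \right)}}} = \frac{1}{\frac{2}{7} \left(-6 - 4\right) \sqrt{2 + 3}} = \frac{1}{2 \cdot \frac{1}{7} \left(-10\right) \sqrt{5}} = \frac{1}{\frac{2}{7} \left(-10\right) \sqrt{5}} = \frac{1}{\left(- \frac{20}{7}\right) \sqrt{5}} = - \frac{7 \sqrt{5}}{100}$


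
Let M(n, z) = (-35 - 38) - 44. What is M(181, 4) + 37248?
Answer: 37131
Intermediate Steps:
M(n, z) = -117 (M(n, z) = -73 - 44 = -117)
M(181, 4) + 37248 = -117 + 37248 = 37131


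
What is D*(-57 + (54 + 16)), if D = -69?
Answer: -897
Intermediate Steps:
D*(-57 + (54 + 16)) = -69*(-57 + (54 + 16)) = -69*(-57 + 70) = -69*13 = -897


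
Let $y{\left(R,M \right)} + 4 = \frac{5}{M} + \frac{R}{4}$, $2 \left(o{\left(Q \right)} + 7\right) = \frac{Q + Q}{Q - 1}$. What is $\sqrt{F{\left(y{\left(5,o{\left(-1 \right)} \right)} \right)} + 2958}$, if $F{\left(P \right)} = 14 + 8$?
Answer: $2 \sqrt{745} \approx 54.589$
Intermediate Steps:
$o{\left(Q \right)} = -7 + \frac{Q}{-1 + Q}$ ($o{\left(Q \right)} = -7 + \frac{\left(Q + Q\right) \frac{1}{Q - 1}}{2} = -7 + \frac{2 Q \frac{1}{-1 + Q}}{2} = -7 + \frac{Q}{-1 + Q}$)
$y{\left(R,M \right)} = -4 + \frac{5}{M} + \frac{R}{4}$ ($y{\left(R,M \right)} = -4 + \left(\frac{5}{M} + \frac{R}{4}\right) = -4 + \frac{5}{M} + \frac{R}{4}$)
$F{\left(P \right)} = 22$
$\sqrt{F{\left(y{\left(5,o{\left(-1 \right)} \right)} \right)} + 2958} = \sqrt{22 + 2958} = \sqrt{2980} = 2 \sqrt{745}$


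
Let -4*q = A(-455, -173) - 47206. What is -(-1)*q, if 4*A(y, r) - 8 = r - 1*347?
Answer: 23667/2 ≈ 11834.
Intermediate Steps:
A(y, r) = -339/4 + r/4 (A(y, r) = 2 + (r - 1*347)/4 = 2 + (r - 347)/4 = 2 + (-347 + r)/4 = 2 + (-347/4 + r/4) = -339/4 + r/4)
q = 23667/2 (q = -((-339/4 + (¼)*(-173)) - 47206)/4 = -((-339/4 - 173/4) - 47206)/4 = -(-128 - 47206)/4 = -¼*(-47334) = 23667/2 ≈ 11834.)
-(-1)*q = -(-1)*23667/2 = -1*(-23667/2) = 23667/2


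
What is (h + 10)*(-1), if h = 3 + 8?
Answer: -21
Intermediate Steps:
h = 11
(h + 10)*(-1) = (11 + 10)*(-1) = 21*(-1) = -21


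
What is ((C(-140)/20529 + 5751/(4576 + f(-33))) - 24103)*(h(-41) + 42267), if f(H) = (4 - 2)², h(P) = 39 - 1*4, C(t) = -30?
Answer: -15976859815714577/15670470 ≈ -1.0196e+9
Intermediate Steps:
h(P) = 35 (h(P) = 39 - 4 = 35)
f(H) = 4 (f(H) = 2² = 4)
((C(-140)/20529 + 5751/(4576 + f(-33))) - 24103)*(h(-41) + 42267) = ((-30/20529 + 5751/(4576 + 4)) - 24103)*(35 + 42267) = ((-30*1/20529 + 5751/4580) - 24103)*42302 = ((-10/6843 + 5751*(1/4580)) - 24103)*42302 = ((-10/6843 + 5751/4580) - 24103)*42302 = (39308293/31340940 - 24103)*42302 = -755371368527/31340940*42302 = -15976859815714577/15670470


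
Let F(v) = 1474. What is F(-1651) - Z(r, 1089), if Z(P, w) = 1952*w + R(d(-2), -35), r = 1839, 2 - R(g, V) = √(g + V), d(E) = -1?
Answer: -2124256 + 6*I ≈ -2.1243e+6 + 6.0*I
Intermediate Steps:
R(g, V) = 2 - √(V + g) (R(g, V) = 2 - √(g + V) = 2 - √(V + g))
Z(P, w) = 2 - 6*I + 1952*w (Z(P, w) = 1952*w + (2 - √(-35 - 1)) = 1952*w + (2 - √(-36)) = 1952*w + (2 - 6*I) = 2 - 6*I + 1952*w)
F(-1651) - Z(r, 1089) = 1474 - (2 - 6*I + 1952*1089) = 1474 - (2 - 6*I + 2125728) = 1474 - (2125730 - 6*I) = 1474 + (-2125730 + 6*I) = -2124256 + 6*I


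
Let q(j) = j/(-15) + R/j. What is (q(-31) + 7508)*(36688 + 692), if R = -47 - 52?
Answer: 8706215672/31 ≈ 2.8085e+8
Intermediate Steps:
R = -99
q(j) = -99/j - j/15 (q(j) = j/(-15) - 99/j = j*(-1/15) - 99/j = -j/15 - 99/j = -99/j - j/15)
(q(-31) + 7508)*(36688 + 692) = ((-99/(-31) - 1/15*(-31)) + 7508)*(36688 + 692) = ((-99*(-1/31) + 31/15) + 7508)*37380 = ((99/31 + 31/15) + 7508)*37380 = (2446/465 + 7508)*37380 = (3493666/465)*37380 = 8706215672/31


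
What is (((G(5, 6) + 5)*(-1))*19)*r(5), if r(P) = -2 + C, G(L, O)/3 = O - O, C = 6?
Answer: -380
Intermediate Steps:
G(L, O) = 0 (G(L, O) = 3*(O - O) = 3*0 = 0)
r(P) = 4 (r(P) = -2 + 6 = 4)
(((G(5, 6) + 5)*(-1))*19)*r(5) = (((0 + 5)*(-1))*19)*4 = ((5*(-1))*19)*4 = -5*19*4 = -95*4 = -380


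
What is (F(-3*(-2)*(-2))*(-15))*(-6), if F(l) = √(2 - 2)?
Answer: 0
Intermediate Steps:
F(l) = 0 (F(l) = √0 = 0)
(F(-3*(-2)*(-2))*(-15))*(-6) = (0*(-15))*(-6) = 0*(-6) = 0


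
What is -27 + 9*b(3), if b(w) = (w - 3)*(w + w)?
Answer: -27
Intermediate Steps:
b(w) = 2*w*(-3 + w) (b(w) = (-3 + w)*(2*w) = 2*w*(-3 + w))
-27 + 9*b(3) = -27 + 9*(2*3*(-3 + 3)) = -27 + 9*(2*3*0) = -27 + 9*0 = -27 + 0 = -27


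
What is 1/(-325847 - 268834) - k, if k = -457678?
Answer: 272172410717/594681 ≈ 4.5768e+5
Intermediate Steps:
1/(-325847 - 268834) - k = 1/(-325847 - 268834) - 1*(-457678) = 1/(-594681) + 457678 = -1/594681 + 457678 = 272172410717/594681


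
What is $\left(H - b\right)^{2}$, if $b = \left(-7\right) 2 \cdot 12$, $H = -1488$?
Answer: $1742400$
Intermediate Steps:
$b = -168$ ($b = \left(-14\right) 12 = -168$)
$\left(H - b\right)^{2} = \left(-1488 - -168\right)^{2} = \left(-1488 + 168\right)^{2} = \left(-1320\right)^{2} = 1742400$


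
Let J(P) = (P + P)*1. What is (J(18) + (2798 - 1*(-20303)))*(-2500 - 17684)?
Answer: -466997208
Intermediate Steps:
J(P) = 2*P (J(P) = (2*P)*1 = 2*P)
(J(18) + (2798 - 1*(-20303)))*(-2500 - 17684) = (2*18 + (2798 - 1*(-20303)))*(-2500 - 17684) = (36 + (2798 + 20303))*(-20184) = (36 + 23101)*(-20184) = 23137*(-20184) = -466997208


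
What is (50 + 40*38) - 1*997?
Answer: 573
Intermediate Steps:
(50 + 40*38) - 1*997 = (50 + 1520) - 997 = 1570 - 997 = 573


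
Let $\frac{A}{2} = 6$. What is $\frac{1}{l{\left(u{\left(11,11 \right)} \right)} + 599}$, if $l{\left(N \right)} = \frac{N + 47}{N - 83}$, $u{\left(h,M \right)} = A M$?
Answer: $\frac{49}{29530} \approx 0.0016593$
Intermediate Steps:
$A = 12$ ($A = 2 \cdot 6 = 12$)
$u{\left(h,M \right)} = 12 M$
$l{\left(N \right)} = \frac{47 + N}{-83 + N}$
$\frac{1}{l{\left(u{\left(11,11 \right)} \right)} + 599} = \frac{1}{\frac{47 + 12 \cdot 11}{-83 + 12 \cdot 11} + 599} = \frac{1}{\frac{47 + 132}{-83 + 132} + 599} = \frac{1}{\frac{1}{49} \cdot 179 + 599} = \frac{1}{\frac{179}{49} + 599} = \frac{1}{\frac{29530}{49}} = \frac{49}{29530}$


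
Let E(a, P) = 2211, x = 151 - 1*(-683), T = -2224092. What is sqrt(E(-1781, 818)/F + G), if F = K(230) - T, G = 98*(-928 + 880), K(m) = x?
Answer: I*sqrt(21383090981862)/67422 ≈ 68.586*I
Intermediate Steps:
x = 834 (x = 151 + 683 = 834)
K(m) = 834
G = -4704 (G = 98*(-48) = -4704)
F = 2224926 (F = 834 - 1*(-2224092) = 834 + 2224092 = 2224926)
sqrt(E(-1781, 818)/F + G) = sqrt(2211/2224926 - 4704) = sqrt(2211*(1/2224926) - 4704) = sqrt(67/67422 - 4704) = sqrt(-317153021/67422) = I*sqrt(21383090981862)/67422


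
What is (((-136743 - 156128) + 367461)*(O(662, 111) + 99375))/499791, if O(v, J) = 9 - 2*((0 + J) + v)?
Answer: 7297736420/499791 ≈ 14602.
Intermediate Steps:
O(v, J) = 9 - 2*J - 2*v (O(v, J) = 9 - 2*(J + v) = 9 + (-2*J - 2*v) = 9 - 2*J - 2*v)
(((-136743 - 156128) + 367461)*(O(662, 111) + 99375))/499791 = (((-136743 - 156128) + 367461)*((9 - 2*111 - 2*662) + 99375))/499791 = ((-292871 + 367461)*((9 - 222 - 1324) + 99375))*(1/499791) = (74590*(-1537 + 99375))*(1/499791) = (74590*97838)*(1/499791) = 7297736420*(1/499791) = 7297736420/499791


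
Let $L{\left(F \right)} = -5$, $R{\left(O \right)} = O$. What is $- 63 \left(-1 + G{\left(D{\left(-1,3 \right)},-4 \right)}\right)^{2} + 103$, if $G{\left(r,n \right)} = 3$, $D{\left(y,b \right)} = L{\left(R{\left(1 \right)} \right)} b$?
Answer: $-149$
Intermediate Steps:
$D{\left(y,b \right)} = - 5 b$
$- 63 \left(-1 + G{\left(D{\left(-1,3 \right)},-4 \right)}\right)^{2} + 103 = - 63 \left(-1 + 3\right)^{2} + 103 = - 63 \cdot 2^{2} + 103 = \left(-63\right) 4 + 103 = -252 + 103 = -149$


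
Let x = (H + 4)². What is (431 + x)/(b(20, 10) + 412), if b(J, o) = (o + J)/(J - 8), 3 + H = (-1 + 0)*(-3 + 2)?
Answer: 870/829 ≈ 1.0495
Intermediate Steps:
H = -2 (H = -3 + (-1 + 0)*(-3 + 2) = -3 - 1*(-1) = -3 + 1 = -2)
b(J, o) = (J + o)/(-8 + J)
x = 4 (x = (-2 + 4)² = 2² = 4)
(431 + x)/(b(20, 10) + 412) = (431 + 4)/((20 + 10)/(-8 + 20) + 412) = 435/(30/12 + 412) = 435/((1/12)*30 + 412) = 435/(5/2 + 412) = 435/(829/2) = 435*(2/829) = 870/829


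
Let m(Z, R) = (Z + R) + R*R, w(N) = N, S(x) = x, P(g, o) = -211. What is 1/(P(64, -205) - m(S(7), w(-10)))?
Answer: -1/308 ≈ -0.0032468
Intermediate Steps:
m(Z, R) = R + Z + R**2 (m(Z, R) = (R + Z) + R**2 = R + Z + R**2)
1/(P(64, -205) - m(S(7), w(-10))) = 1/(-211 - (-10 + 7 + (-10)**2)) = 1/(-211 - (-10 + 7 + 100)) = 1/(-211 - 1*97) = 1/(-211 - 97) = 1/(-308) = -1/308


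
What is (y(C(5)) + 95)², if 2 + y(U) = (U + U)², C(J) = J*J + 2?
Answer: 9054081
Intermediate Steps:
C(J) = 2 + J² (C(J) = J² + 2 = 2 + J²)
y(U) = -2 + 4*U² (y(U) = -2 + (U + U)² = -2 + (2*U)² = -2 + 4*U²)
(y(C(5)) + 95)² = ((-2 + 4*(2 + 5²)²) + 95)² = ((-2 + 4*(2 + 25)²) + 95)² = ((-2 + 4*27²) + 95)² = ((-2 + 4*729) + 95)² = ((-2 + 2916) + 95)² = (2914 + 95)² = 3009² = 9054081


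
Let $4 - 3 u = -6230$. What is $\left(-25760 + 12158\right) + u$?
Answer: $-11524$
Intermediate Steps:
$u = 2078$ ($u = \frac{4}{3} - - \frac{6230}{3} = \frac{4}{3} + \frac{6230}{3} = 2078$)
$\left(-25760 + 12158\right) + u = \left(-25760 + 12158\right) + 2078 = -13602 + 2078 = -11524$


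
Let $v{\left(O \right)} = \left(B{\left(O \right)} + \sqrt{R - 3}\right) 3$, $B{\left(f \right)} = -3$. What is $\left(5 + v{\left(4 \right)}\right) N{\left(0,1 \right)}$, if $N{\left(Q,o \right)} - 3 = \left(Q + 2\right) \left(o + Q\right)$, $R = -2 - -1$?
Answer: $-20 + 30 i \approx -20.0 + 30.0 i$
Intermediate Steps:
$R = -1$ ($R = -2 + 1 = -1$)
$N{\left(Q,o \right)} = 3 + \left(2 + Q\right) \left(Q + o\right)$ ($N{\left(Q,o \right)} = 3 + \left(Q + 2\right) \left(o + Q\right) = 3 + \left(2 + Q\right) \left(Q + o\right)$)
$v{\left(O \right)} = -9 + 6 i$ ($v{\left(O \right)} = \left(-3 + \sqrt{-1 - 3}\right) 3 = \left(-3 + \sqrt{-4}\right) 3 = \left(-3 + 2 i\right) 3 = -9 + 6 i$)
$\left(5 + v{\left(4 \right)}\right) N{\left(0,1 \right)} = \left(5 - \left(9 - 6 i\right)\right) \left(3 + 0^{2} + 2 \cdot 0 + 2 \cdot 1 + 0 \cdot 1\right) = \left(-4 + 6 i\right) \left(3 + 0 + 0 + 2 + 0\right) = \left(-4 + 6 i\right) 5 = -20 + 30 i$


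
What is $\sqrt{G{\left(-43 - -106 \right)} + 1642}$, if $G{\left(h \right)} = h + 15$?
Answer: $2 \sqrt{430} \approx 41.473$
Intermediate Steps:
$G{\left(h \right)} = 15 + h$
$\sqrt{G{\left(-43 - -106 \right)} + 1642} = \sqrt{\left(15 - -63\right) + 1642} = \sqrt{\left(15 + \left(-43 + 106\right)\right) + 1642} = \sqrt{\left(15 + 63\right) + 1642} = \sqrt{78 + 1642} = \sqrt{1720} = 2 \sqrt{430}$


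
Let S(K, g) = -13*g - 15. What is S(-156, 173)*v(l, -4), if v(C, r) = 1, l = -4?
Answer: -2264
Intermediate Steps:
S(K, g) = -15 - 13*g
S(-156, 173)*v(l, -4) = (-15 - 13*173)*1 = (-15 - 2249)*1 = -2264*1 = -2264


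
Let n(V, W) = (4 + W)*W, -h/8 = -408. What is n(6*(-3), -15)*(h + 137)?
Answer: 561165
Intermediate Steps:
h = 3264 (h = -8*(-408) = 3264)
n(V, W) = W*(4 + W)
n(6*(-3), -15)*(h + 137) = (-15*(4 - 15))*(3264 + 137) = -15*(-11)*3401 = 165*3401 = 561165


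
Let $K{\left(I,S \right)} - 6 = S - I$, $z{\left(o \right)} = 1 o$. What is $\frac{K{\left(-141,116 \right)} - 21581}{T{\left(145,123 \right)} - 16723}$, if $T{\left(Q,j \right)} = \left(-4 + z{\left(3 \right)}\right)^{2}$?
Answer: $\frac{3553}{2787} \approx 1.2748$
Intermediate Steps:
$z{\left(o \right)} = o$
$T{\left(Q,j \right)} = 1$ ($T{\left(Q,j \right)} = \left(-4 + 3\right)^{2} = \left(-1\right)^{2} = 1$)
$K{\left(I,S \right)} = 6 + S - I$ ($K{\left(I,S \right)} = 6 - \left(I - S\right) = 6 + S - I$)
$\frac{K{\left(-141,116 \right)} - 21581}{T{\left(145,123 \right)} - 16723} = \frac{\left(6 + 116 - -141\right) - 21581}{1 - 16723} = \frac{\left(6 + 116 + 141\right) - 21581}{-16722} = \left(263 - 21581\right) \left(- \frac{1}{16722}\right) = \left(-21318\right) \left(- \frac{1}{16722}\right) = \frac{3553}{2787}$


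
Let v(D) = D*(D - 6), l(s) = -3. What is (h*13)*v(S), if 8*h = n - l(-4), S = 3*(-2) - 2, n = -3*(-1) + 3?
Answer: 1638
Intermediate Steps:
n = 6 (n = 3 + 3 = 6)
S = -8 (S = -6 - 2 = -8)
v(D) = D*(-6 + D)
h = 9/8 (h = (6 - 1*(-3))/8 = (6 + 3)/8 = (⅛)*9 = 9/8 ≈ 1.1250)
(h*13)*v(S) = ((9/8)*13)*(-8*(-6 - 8)) = 117*(-8*(-14))/8 = (117/8)*112 = 1638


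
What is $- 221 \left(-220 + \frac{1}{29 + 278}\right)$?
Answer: $\frac{14926119}{307} \approx 48619.0$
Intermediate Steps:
$- 221 \left(-220 + \frac{1}{29 + 278}\right) = - 221 \left(-220 + \frac{1}{307}\right) = \left(-221\right) \left(- \frac{67539}{307}\right) = \frac{14926119}{307}$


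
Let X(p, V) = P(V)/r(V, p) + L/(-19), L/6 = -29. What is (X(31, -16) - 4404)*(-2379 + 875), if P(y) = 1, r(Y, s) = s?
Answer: 3893168672/589 ≈ 6.6098e+6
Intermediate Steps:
L = -174 (L = 6*(-29) = -174)
X(p, V) = 174/19 + 1/p (X(p, V) = 1/p - 174/(-19) = 1/p - 174*(-1/19) = 1/p + 174/19 = 174/19 + 1/p)
(X(31, -16) - 4404)*(-2379 + 875) = ((174/19 + 1/31) - 4404)*(-2379 + 875) = ((174/19 + 1/31) - 4404)*(-1504) = (5413/589 - 4404)*(-1504) = -2588543/589*(-1504) = 3893168672/589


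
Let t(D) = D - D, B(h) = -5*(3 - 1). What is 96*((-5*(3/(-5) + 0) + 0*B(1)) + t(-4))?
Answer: 288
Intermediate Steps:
B(h) = -10 (B(h) = -5*2 = -10)
t(D) = 0
96*((-5*(3/(-5) + 0) + 0*B(1)) + t(-4)) = 96*((-5*(3/(-5) + 0) + 0*(-10)) + 0) = 96*((-5*(3*(-1/5) + 0) + 0) + 0) = 96*((-5*(-3/5 + 0) + 0) + 0) = 96*((-5*(-3/5) + 0) + 0) = 96*((3 + 0) + 0) = 96*(3 + 0) = 96*3 = 288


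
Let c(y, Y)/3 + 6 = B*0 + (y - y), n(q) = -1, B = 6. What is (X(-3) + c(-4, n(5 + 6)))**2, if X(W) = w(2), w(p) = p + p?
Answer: 196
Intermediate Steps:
c(y, Y) = -18 (c(y, Y) = -18 + 3*(6*0 + (y - y)) = -18 + 3*(0 + 0) = -18 + 3*0 = -18 + 0 = -18)
w(p) = 2*p
X(W) = 4 (X(W) = 2*2 = 4)
(X(-3) + c(-4, n(5 + 6)))**2 = (4 - 18)**2 = (-14)**2 = 196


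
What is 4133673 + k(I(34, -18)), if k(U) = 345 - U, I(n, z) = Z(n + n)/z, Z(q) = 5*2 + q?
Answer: 12402067/3 ≈ 4.1340e+6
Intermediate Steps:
Z(q) = 10 + q
I(n, z) = (10 + 2*n)/z (I(n, z) = (10 + (n + n))/z = (10 + 2*n)/z)
4133673 + k(I(34, -18)) = 4133673 + (345 - 2*(5 + 34)/(-18)) = 4133673 + (345 - 2*(-1)*39/18) = 4133673 + (345 - 1*(-13/3)) = 4133673 + (345 + 13/3) = 4133673 + 1048/3 = 12402067/3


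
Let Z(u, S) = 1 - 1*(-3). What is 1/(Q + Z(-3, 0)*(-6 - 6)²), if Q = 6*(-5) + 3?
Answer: 1/549 ≈ 0.0018215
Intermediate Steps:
Q = -27 (Q = -30 + 3 = -27)
Z(u, S) = 4 (Z(u, S) = 1 + 3 = 4)
1/(Q + Z(-3, 0)*(-6 - 6)²) = 1/(-27 + 4*(-6 - 6)²) = 1/(-27 + 4*(-12)²) = 1/(-27 + 4*144) = 1/(-27 + 576) = 1/549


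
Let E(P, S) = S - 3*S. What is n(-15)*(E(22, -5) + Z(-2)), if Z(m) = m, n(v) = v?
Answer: -120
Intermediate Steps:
E(P, S) = -2*S
n(-15)*(E(22, -5) + Z(-2)) = -15*(-2*(-5) - 2) = -15*(10 - 2) = -15*8 = -120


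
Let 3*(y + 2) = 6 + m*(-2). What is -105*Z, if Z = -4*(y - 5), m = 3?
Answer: -2940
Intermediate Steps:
y = -2 (y = -2 + (6 + 3*(-2))/3 = -2 + (6 - 6)/3 = -2 + (⅓)*0 = -2 + 0 = -2)
Z = 28 (Z = -4*(-2 - 5) = -4*(-7) = 28)
-105*Z = -105*28 = -2940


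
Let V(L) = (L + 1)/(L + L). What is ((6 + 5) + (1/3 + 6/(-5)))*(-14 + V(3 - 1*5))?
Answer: -418/3 ≈ -139.33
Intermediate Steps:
V(L) = (1 + L)/(2*L) (V(L) = (1 + L)/((2*L)) = (1 + L)*(1/(2*L)) = (1 + L)/(2*L))
((6 + 5) + (1/3 + 6/(-5)))*(-14 + V(3 - 1*5)) = ((6 + 5) + (1/3 + 6/(-5)))*(-14 + (1 + (3 - 1*5))/(2*(3 - 1*5))) = (11 + (1*(⅓) + 6*(-⅕)))*(-14 + (1 + (3 - 5))/(2*(3 - 5))) = (11 + (⅓ - 6/5))*(-14 + (½)*(1 - 2)/(-2)) = (11 - 13/15)*(-14 + (½)*(-½)*(-1)) = 152*(-14 + ¼)/15 = (152/15)*(-55/4) = -418/3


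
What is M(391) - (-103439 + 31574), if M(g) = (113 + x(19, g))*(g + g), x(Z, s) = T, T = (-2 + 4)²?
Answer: 163359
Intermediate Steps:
T = 4 (T = 2² = 4)
x(Z, s) = 4
M(g) = 234*g (M(g) = (113 + 4)*(g + g) = 117*(2*g) = 234*g)
M(391) - (-103439 + 31574) = 234*391 - (-103439 + 31574) = 91494 - 1*(-71865) = 91494 + 71865 = 163359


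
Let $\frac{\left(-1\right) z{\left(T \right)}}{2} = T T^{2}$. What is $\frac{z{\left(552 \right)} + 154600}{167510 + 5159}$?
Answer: $- \frac{48034088}{24667} \approx -1947.3$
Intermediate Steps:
$z{\left(T \right)} = - 2 T^{3}$ ($z{\left(T \right)} = - 2 T T^{2} = - 2 T^{3}$)
$\frac{z{\left(552 \right)} + 154600}{167510 + 5159} = \frac{- 2 \cdot 552^{3} + 154600}{167510 + 5159} = \frac{\left(-2\right) 168196608 + 154600}{172669} = \left(-336393216 + 154600\right) \frac{1}{172669} = \left(-336238616\right) \frac{1}{172669} = - \frac{48034088}{24667}$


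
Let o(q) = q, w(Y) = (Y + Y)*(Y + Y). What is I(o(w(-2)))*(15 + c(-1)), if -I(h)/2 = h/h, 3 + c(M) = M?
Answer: -22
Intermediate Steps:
w(Y) = 4*Y² (w(Y) = (2*Y)*(2*Y) = 4*Y²)
c(M) = -3 + M
I(h) = -2 (I(h) = -2*h/h = -2*1 = -2)
I(o(w(-2)))*(15 + c(-1)) = -2*(15 + (-3 - 1)) = -2*(15 - 4) = -2*11 = -22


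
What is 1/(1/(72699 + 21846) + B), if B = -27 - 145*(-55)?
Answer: 94545/751443661 ≈ 0.00012582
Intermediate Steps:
B = 7948 (B = -27 + 7975 = 7948)
1/(1/(72699 + 21846) + B) = 1/(1/(72699 + 21846) + 7948) = 1/(1/94545 + 7948) = 1/(751443661/94545) = 94545/751443661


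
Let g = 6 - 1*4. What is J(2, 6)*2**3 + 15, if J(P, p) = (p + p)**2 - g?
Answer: 1151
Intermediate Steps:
g = 2 (g = 6 - 4 = 2)
J(P, p) = -2 + 4*p**2 (J(P, p) = (p + p)**2 - 1*2 = (2*p)**2 - 2 = 4*p**2 - 2 = -2 + 4*p**2)
J(2, 6)*2**3 + 15 = (-2 + 4*6**2)*2**3 + 15 = (-2 + 4*36)*8 + 15 = (-2 + 144)*8 + 15 = 142*8 + 15 = 1136 + 15 = 1151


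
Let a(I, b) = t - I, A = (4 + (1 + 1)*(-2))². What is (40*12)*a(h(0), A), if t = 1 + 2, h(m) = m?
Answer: 1440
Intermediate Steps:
A = 0 (A = (4 + 2*(-2))² = (4 - 4)² = 0² = 0)
t = 3
a(I, b) = 3 - I
(40*12)*a(h(0), A) = (40*12)*(3 - 1*0) = 480*(3 + 0) = 480*3 = 1440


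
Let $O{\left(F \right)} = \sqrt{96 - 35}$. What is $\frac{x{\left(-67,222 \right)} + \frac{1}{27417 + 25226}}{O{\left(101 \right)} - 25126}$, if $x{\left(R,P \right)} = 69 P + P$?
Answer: $- \frac{20554882624846}{33234358449045} - \frac{818072221 \sqrt{61}}{33234358449045} \approx -0.61868$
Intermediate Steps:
$x{\left(R,P \right)} = 70 P$
$O{\left(F \right)} = \sqrt{61}$
$\frac{x{\left(-67,222 \right)} + \frac{1}{27417 + 25226}}{O{\left(101 \right)} - 25126} = \frac{70 \cdot 222 + \frac{1}{27417 + 25226}}{\sqrt{61} - 25126} = \frac{15540 + \frac{1}{52643}}{-25126 + \sqrt{61}} = \frac{818072221}{52643 \left(-25126 + \sqrt{61}\right)}$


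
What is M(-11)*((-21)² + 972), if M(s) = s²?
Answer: 170973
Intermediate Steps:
M(-11)*((-21)² + 972) = (-11)²*((-21)² + 972) = 121*(441 + 972) = 121*1413 = 170973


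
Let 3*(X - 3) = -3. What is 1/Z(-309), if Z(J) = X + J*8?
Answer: -1/2470 ≈ -0.00040486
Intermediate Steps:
X = 2 (X = 3 + (⅓)*(-3) = 3 - 1 = 2)
Z(J) = 2 + 8*J (Z(J) = 2 + J*8 = 2 + 8*J)
1/Z(-309) = 1/(2 + 8*(-309)) = 1/(2 - 2472) = 1/(-2470) = -1/2470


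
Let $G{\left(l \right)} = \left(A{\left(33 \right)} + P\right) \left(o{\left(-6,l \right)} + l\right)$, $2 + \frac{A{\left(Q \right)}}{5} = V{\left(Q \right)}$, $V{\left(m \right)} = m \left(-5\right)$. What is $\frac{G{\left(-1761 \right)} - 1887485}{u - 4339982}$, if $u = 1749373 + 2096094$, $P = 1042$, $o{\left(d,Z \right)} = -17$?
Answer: $\frac{2255531}{494515} \approx 4.5611$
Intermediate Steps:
$V{\left(m \right)} = - 5 m$
$A{\left(Q \right)} = -10 - 25 Q$ ($A{\left(Q \right)} = -10 + 5 \left(- 5 Q\right) = -10 - 25 Q$)
$u = 3845467$
$G{\left(l \right)} = -3519 + 207 l$ ($G{\left(l \right)} = \left(\left(-10 - 825\right) + 1042\right) \left(-17 + l\right) = \left(-835 + 1042\right) \left(-17 + l\right) = 207 \left(-17 + l\right) = -3519 + 207 l$)
$\frac{G{\left(-1761 \right)} - 1887485}{u - 4339982} = \frac{\left(-3519 + 207 \left(-1761\right)\right) - 1887485}{3845467 - 4339982} = \frac{\left(-3519 - 364527\right) - 1887485}{-494515} = \left(-368046 - 1887485\right) \left(- \frac{1}{494515}\right) = \left(-2255531\right) \left(- \frac{1}{494515}\right) = \frac{2255531}{494515}$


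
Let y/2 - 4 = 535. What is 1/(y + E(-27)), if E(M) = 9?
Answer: 1/1087 ≈ 0.00091996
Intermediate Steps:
y = 1078 (y = 8 + 2*535 = 8 + 1070 = 1078)
1/(y + E(-27)) = 1/(1078 + 9) = 1/1087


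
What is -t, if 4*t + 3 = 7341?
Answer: -3669/2 ≈ -1834.5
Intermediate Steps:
t = 3669/2 (t = -¾ + (¼)*7341 = -¾ + 7341/4 = 3669/2 ≈ 1834.5)
-t = -1*3669/2 = -3669/2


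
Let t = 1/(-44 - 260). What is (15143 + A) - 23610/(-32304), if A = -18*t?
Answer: 774574575/51148 ≈ 15144.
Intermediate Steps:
t = -1/304 (t = 1/(-304) = -1/304 ≈ -0.0032895)
A = 9/152 (A = -18*(-1/304) = 9/152 ≈ 0.059211)
(15143 + A) - 23610/(-32304) = (15143 + 9/152) - 23610/(-32304) = 2301745/152 - 23610*(-1/32304) = 2301745/152 + 3935/5384 = 774574575/51148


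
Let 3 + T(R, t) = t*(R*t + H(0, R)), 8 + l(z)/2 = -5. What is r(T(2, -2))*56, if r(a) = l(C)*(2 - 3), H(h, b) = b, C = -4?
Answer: 1456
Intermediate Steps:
l(z) = -26 (l(z) = -16 + 2*(-5) = -16 - 10 = -26)
T(R, t) = -3 + t*(R + R*t) (T(R, t) = -3 + t*(R*t + R) = -3 + t*(R + R*t))
r(a) = 26 (r(a) = -26*(2 - 3) = -26*(-1) = 26)
r(T(2, -2))*56 = 26*56 = 1456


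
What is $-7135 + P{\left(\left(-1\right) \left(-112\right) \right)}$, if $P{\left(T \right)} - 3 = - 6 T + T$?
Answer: $-7692$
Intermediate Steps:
$P{\left(T \right)} = 3 - 5 T$ ($P{\left(T \right)} = 3 + \left(- 6 T + T\right) = 3 - 5 T$)
$-7135 + P{\left(\left(-1\right) \left(-112\right) \right)} = -7135 + \left(3 - 5 \left(\left(-1\right) \left(-112\right)\right)\right) = -7135 + \left(3 - 560\right) = -7135 - 557 = -7692$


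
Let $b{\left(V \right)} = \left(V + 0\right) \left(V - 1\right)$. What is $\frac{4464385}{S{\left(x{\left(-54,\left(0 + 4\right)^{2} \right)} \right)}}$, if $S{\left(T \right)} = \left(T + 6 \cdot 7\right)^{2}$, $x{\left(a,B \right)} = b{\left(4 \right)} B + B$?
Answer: $\frac{892877}{12500} \approx 71.43$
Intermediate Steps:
$b{\left(V \right)} = V \left(-1 + V\right)$
$x{\left(a,B \right)} = 13 B$ ($x{\left(a,B \right)} = 4 \left(-1 + 4\right) B + B = 4 \cdot 3 B + B = 12 B + B = 13 B$)
$S{\left(T \right)} = \left(42 + T\right)^{2}$ ($S{\left(T \right)} = \left(T + 42\right)^{2} = \left(42 + T\right)^{2}$)
$\frac{4464385}{S{\left(x{\left(-54,\left(0 + 4\right)^{2} \right)} \right)}} = \frac{4464385}{\left(42 + 13 \left(0 + 4\right)^{2}\right)^{2}} = \frac{4464385}{\left(42 + 13 \cdot 4^{2}\right)^{2}} = \frac{4464385}{\left(42 + 13 \cdot 16\right)^{2}} = \frac{4464385}{\left(42 + 208\right)^{2}} = \frac{4464385}{250^{2}} = \frac{4464385}{62500} = 4464385 \cdot \frac{1}{62500} = \frac{892877}{12500}$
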